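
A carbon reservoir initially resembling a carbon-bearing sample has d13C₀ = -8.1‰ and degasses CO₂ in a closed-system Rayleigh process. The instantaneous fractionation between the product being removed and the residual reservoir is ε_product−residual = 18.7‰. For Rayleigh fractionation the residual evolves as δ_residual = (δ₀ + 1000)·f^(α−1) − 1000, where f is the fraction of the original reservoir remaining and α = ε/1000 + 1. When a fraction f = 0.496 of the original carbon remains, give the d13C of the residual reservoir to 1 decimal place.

Rayleigh residual: δ_res = (δ₀ + 1000)·f^(α−1) − 1000
α = ε/1000 + 1 = 1.01870, so α − 1 = 0.01870
f^(α−1) = 0.496^(0.01870) = 0.986974
δ_res = (-8.1 + 1000) × 0.986974 − 1000 = 978.979 − 1000 = -21.02‰

-21.0‰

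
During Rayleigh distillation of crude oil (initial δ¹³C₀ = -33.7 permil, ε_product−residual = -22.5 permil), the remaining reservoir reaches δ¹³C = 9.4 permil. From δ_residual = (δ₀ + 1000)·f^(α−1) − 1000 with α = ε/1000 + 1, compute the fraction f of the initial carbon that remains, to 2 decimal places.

α − 1 = ε/1000 = -0.0225
(δ_res + 1000)/(δ₀ + 1000) = (9.4 + 1000)/(-33.7 + 1000) = 1009.4/966.3 = 1.044603
f = 1.044603^(1/-0.0225) = exp(ln(1.044603)/-0.0225) = exp(0.04364/-0.0225)
f = exp(-1.9394) = 0.1438

0.14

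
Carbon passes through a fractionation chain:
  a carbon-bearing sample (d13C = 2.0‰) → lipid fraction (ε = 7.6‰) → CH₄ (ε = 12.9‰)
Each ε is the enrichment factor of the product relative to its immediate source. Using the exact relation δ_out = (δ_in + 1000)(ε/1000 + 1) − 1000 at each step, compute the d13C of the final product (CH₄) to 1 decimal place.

22.6‰

step 1: δ = (2.00 + 1000)·(7.6/1000 + 1) − 1000 = 9.62‰
step 2: δ = (9.62 + 1000)·(12.9/1000 + 1) − 1000 = 22.64‰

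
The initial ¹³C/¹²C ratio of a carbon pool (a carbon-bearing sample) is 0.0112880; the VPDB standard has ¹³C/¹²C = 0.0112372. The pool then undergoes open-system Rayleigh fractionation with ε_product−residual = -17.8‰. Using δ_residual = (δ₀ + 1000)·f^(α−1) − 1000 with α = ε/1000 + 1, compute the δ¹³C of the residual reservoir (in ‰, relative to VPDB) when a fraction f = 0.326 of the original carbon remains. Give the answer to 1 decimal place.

δ₀ = (0.0112880/0.0112372 − 1)×1000 = (1.004521 − 1)×1000 = 4.521‰
α − 1 = ε/1000 = -0.0178
f^(α−1) = 0.326^(-0.0178) = 1.020152
δ_res = (4.521 + 1000) × 1.020152 − 1000 = 1024.763 − 1000 = 24.76‰

24.8‰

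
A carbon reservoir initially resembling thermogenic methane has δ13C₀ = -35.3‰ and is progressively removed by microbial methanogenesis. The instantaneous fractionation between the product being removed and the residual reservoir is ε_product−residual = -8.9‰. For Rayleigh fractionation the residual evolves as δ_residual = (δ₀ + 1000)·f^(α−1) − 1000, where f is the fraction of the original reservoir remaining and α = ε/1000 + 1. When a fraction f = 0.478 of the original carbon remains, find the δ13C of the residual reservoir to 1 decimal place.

-28.9‰

Rayleigh residual: δ_res = (δ₀ + 1000)·f^(α−1) − 1000
α = ε/1000 + 1 = 0.99110, so α − 1 = -0.00890
f^(α−1) = 0.478^(-0.00890) = 1.006591
δ_res = (-35.3 + 1000) × 1.006591 − 1000 = 971.058 − 1000 = -28.94‰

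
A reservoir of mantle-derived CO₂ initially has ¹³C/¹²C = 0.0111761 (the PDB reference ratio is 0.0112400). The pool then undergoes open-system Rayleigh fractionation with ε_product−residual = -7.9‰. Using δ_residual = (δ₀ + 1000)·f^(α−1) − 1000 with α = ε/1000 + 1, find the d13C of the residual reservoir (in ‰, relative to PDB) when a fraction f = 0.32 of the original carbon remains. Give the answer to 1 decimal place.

δ₀ = (0.0111761/0.0112400 − 1)×1000 = (0.994315 − 1)×1000 = -5.685‰
α − 1 = ε/1000 = -0.0079
f^(α−1) = 0.32^(-0.0079) = 1.009042
δ_res = (-5.685 + 1000) × 1.009042 − 1000 = 1003.306 − 1000 = 3.31‰

3.3‰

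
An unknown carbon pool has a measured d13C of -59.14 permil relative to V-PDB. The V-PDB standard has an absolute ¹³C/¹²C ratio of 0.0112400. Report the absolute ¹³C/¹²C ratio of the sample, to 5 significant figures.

R_sample = R_standard × (d13C/1000 + 1)
R_sample = 0.0112400 × (-59.14/1000 + 1) = 0.0112400 × 0.940860
R_sample = 0.0105753

0.010575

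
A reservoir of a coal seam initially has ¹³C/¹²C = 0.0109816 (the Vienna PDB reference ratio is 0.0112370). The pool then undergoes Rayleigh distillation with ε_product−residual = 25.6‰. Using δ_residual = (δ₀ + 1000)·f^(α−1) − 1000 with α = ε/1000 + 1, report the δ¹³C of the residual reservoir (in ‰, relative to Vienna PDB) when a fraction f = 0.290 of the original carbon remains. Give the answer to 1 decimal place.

δ₀ = (0.0109816/0.0112370 − 1)×1000 = (0.977272 − 1)×1000 = -22.728‰
α − 1 = ε/1000 = 0.0256
f^(α−1) = 0.290^(0.0256) = 0.968807
δ_res = (-22.728 + 1000) × 0.968807 − 1000 = 946.788 − 1000 = -53.21‰

-53.2‰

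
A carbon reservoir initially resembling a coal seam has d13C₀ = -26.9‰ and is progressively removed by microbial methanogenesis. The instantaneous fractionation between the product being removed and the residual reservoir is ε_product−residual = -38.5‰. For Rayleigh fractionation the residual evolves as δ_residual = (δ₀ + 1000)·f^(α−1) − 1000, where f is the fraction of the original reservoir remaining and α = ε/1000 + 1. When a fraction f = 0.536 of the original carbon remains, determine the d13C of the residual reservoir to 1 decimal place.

-3.3‰

Rayleigh residual: δ_res = (δ₀ + 1000)·f^(α−1) − 1000
α = ε/1000 + 1 = 0.96150, so α − 1 = -0.03850
f^(α−1) = 0.536^(-0.03850) = 1.024300
δ_res = (-26.9 + 1000) × 1.024300 − 1000 = 996.746 − 1000 = -3.25‰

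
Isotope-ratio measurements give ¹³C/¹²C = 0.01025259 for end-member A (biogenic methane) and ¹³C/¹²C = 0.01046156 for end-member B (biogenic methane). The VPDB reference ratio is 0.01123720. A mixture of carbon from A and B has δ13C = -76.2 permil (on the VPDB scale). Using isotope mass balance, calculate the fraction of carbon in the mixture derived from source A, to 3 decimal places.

δ_A = (0.01025259/0.01123720 − 1)×1000 = (0.912379 − 1)×1000 = -87.621 permil
δ_B = (0.01046156/0.01123720 − 1)×1000 = (0.930976 − 1)×1000 = -69.024 permil
f_A = (δ_mix − δ_B)/(δ_A − δ_B) = (-76.2 − (-69.024))/(-87.621 − (-69.024))
f_A = -7.176 / -18.596 = 0.3859

0.386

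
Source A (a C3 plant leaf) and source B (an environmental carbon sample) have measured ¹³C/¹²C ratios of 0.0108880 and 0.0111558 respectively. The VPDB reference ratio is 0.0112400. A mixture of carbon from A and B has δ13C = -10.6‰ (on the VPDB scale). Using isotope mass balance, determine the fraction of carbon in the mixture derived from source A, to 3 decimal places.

0.130

δ_A = (0.0108880/0.0112400 − 1)×1000 = (0.968683 − 1)×1000 = -31.317‰
δ_B = (0.0111558/0.0112400 − 1)×1000 = (0.992509 − 1)×1000 = -7.491‰
f_A = (δ_mix − δ_B)/(δ_A − δ_B) = (-10.6 − (-7.491))/(-31.317 − (-7.491))
f_A = -3.109 / -23.826 = 0.1305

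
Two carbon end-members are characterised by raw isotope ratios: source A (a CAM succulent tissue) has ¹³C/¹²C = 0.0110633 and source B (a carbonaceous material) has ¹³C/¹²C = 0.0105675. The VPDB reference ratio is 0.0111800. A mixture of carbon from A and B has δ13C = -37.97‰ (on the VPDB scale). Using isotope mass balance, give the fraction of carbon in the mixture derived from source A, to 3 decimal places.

0.379

δ_A = (0.0110633/0.0111800 − 1)×1000 = (0.989562 − 1)×1000 = -10.438‰
δ_B = (0.0105675/0.0111800 − 1)×1000 = (0.945215 − 1)×1000 = -54.785‰
f_A = (δ_mix − δ_B)/(δ_A − δ_B) = (-37.97 − (-54.785))/(-10.438 − (-54.785))
f_A = 16.815 / 44.347 = 0.3792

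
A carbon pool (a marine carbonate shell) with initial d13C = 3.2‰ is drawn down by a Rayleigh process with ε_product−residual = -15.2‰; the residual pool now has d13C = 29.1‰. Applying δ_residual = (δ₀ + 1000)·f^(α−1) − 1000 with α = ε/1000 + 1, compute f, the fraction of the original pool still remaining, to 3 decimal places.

0.187

α − 1 = ε/1000 = -0.0152
(δ_res + 1000)/(δ₀ + 1000) = (29.1 + 1000)/(3.2 + 1000) = 1029.1/1003.2 = 1.025817
f = 1.025817^(1/-0.0152) = exp(ln(1.025817)/-0.0152) = exp(0.02549/-0.0152)
f = exp(-1.6770) = 0.1869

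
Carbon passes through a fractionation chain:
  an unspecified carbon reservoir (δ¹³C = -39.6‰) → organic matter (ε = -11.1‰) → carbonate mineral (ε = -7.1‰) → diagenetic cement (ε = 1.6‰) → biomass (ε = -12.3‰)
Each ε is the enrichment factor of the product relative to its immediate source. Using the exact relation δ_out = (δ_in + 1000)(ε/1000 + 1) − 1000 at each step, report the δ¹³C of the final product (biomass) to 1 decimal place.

-67.1‰

step 1: δ = (-39.60 + 1000)·(-11.1/1000 + 1) − 1000 = -50.26‰
step 2: δ = (-50.26 + 1000)·(-7.1/1000 + 1) − 1000 = -57.00‰
step 3: δ = (-57.00 + 1000)·(1.6/1000 + 1) − 1000 = -55.49‰
step 4: δ = (-55.49 + 1000)·(-12.3/1000 + 1) − 1000 = -67.11‰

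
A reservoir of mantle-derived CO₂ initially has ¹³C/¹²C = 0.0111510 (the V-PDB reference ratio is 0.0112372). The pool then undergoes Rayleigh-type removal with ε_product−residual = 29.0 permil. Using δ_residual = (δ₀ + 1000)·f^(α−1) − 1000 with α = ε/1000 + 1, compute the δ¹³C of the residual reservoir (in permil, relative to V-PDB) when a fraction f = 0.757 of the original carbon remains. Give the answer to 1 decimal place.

-15.7 permil

δ₀ = (0.0111510/0.0112372 − 1)×1000 = (0.992329 − 1)×1000 = -7.671 permil
α − 1 = ε/1000 = 0.0290
f^(α−1) = 0.757^(0.0290) = 0.991959
δ_res = (-7.671 + 1000) × 0.991959 − 1000 = 984.350 − 1000 = -15.65 permil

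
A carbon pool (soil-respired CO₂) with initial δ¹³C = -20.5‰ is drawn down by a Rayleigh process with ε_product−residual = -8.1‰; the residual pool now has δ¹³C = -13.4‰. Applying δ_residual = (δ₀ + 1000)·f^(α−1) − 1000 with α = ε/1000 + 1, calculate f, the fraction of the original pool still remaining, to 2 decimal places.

0.41

α − 1 = ε/1000 = -0.0081
(δ_res + 1000)/(δ₀ + 1000) = (-13.4 + 1000)/(-20.5 + 1000) = 986.6/979.5 = 1.007249
f = 1.007249^(1/-0.0081) = exp(ln(1.007249)/-0.0081) = exp(0.00722/-0.0081)
f = exp(-0.8917) = 0.4100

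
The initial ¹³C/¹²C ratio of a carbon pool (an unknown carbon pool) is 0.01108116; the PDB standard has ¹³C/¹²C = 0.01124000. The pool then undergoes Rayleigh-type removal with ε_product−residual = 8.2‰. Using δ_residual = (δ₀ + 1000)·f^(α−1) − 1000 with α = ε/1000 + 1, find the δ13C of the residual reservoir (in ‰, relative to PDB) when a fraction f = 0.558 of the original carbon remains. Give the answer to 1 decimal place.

-18.8‰

δ₀ = (0.01108116/0.01124000 − 1)×1000 = (0.985868 − 1)×1000 = -14.132‰
α − 1 = ε/1000 = 0.0082
f^(α−1) = 0.558^(0.0082) = 0.995228
δ_res = (-14.132 + 1000) × 0.995228 − 1000 = 981.163 − 1000 = -18.84‰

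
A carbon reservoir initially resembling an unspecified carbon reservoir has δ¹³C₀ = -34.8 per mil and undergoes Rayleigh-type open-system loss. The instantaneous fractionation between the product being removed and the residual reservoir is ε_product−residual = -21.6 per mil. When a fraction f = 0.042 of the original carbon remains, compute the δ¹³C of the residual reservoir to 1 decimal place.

33.6 per mil

Rayleigh residual: δ_res = (δ₀ + 1000)·f^(α−1) − 1000
α = ε/1000 + 1 = 0.97840, so α − 1 = -0.02160
f^(α−1) = 0.042^(-0.02160) = 1.070873
δ_res = (-34.8 + 1000) × 1.070873 − 1000 = 1033.606 − 1000 = 33.61 per mil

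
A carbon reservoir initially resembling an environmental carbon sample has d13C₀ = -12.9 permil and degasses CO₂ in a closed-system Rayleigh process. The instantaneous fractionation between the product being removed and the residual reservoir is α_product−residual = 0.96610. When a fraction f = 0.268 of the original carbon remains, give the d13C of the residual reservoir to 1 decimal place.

Rayleigh residual: δ_res = (δ₀ + 1000)·f^(α−1) − 1000
α − 1 = -0.03390
f^(α−1) = 0.268^(-0.03390) = 1.045650
δ_res = (-12.9 + 1000) × 1.045650 − 1000 = 1032.161 − 1000 = 32.16 permil

32.2 permil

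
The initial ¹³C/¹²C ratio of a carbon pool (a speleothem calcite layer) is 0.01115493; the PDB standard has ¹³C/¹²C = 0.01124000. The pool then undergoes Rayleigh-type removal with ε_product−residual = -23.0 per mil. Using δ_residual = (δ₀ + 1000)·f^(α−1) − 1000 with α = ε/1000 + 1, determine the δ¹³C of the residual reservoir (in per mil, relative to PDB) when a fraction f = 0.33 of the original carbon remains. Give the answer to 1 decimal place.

18.1 per mil

δ₀ = (0.01115493/0.01124000 − 1)×1000 = (0.992431 − 1)×1000 = -7.569 per mil
α − 1 = ε/1000 = -0.0230
f^(α−1) = 0.33^(-0.0230) = 1.025827
δ_res = (-7.569 + 1000) × 1.025827 − 1000 = 1018.063 − 1000 = 18.06 per mil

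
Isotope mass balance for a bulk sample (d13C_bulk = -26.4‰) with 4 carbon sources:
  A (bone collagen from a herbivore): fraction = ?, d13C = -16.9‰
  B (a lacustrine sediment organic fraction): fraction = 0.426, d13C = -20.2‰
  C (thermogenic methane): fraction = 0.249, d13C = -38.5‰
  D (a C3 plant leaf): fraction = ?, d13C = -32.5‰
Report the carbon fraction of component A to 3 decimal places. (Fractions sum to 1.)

0.151

Let f_A and f_D be the unknown fractions; fractions sum to 1 so f_A + f_D = 0.325.
Mass balance: Σ fᵢ·δᵢ = δ_bulk ⇒ f_A·(-16.9) + f_D·(-32.5) = -26.4 − (-18.192) = -8.208
Substitute f_D = 0.325 − f_A:
f_A·(-16.9 − -32.5) = -8.208 − 0.325×(-32.5) = 2.354
f_A = 2.354 / 15.6 = 0.1509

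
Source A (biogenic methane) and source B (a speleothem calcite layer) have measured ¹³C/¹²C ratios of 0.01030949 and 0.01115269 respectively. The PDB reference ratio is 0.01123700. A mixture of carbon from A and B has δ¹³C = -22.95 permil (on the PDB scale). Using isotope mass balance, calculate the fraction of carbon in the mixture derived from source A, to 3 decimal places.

0.206

δ_A = (0.01030949/0.01123700 − 1)×1000 = (0.917459 − 1)×1000 = -82.541 permil
δ_B = (0.01115269/0.01123700 − 1)×1000 = (0.992497 − 1)×1000 = -7.503 permil
f_A = (δ_mix − δ_B)/(δ_A − δ_B) = (-22.95 − (-7.503))/(-82.541 − (-7.503))
f_A = -15.447 / -75.038 = 0.2059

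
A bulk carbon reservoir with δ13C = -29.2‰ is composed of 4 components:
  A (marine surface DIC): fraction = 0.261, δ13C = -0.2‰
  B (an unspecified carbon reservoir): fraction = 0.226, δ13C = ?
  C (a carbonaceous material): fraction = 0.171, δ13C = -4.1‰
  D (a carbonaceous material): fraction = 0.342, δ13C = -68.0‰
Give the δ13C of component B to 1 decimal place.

Isotope mass balance: δ_bulk = Σ fᵢ·δᵢ.
-29.2 = 0.261×(-0.2) + 0.226×δ_B + 0.171×(-4.1) + 0.342×(-68.0)
0.226·δ_B = -29.2 − (-24.009) = -5.191
δ_B = -5.191 / 0.226 = -22.97‰

-23.0‰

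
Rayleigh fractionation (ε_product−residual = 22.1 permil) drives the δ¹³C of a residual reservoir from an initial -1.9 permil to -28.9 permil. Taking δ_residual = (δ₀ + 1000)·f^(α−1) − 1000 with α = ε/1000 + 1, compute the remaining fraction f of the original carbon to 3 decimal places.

0.289

α − 1 = ε/1000 = 0.0221
(δ_res + 1000)/(δ₀ + 1000) = (-28.9 + 1000)/(-1.9 + 1000) = 971.1/998.1 = 0.972949
f = 0.972949^(1/0.0221) = exp(ln(0.972949)/0.0221) = exp(-0.02742/0.0221)
f = exp(-1.2409) = 0.2891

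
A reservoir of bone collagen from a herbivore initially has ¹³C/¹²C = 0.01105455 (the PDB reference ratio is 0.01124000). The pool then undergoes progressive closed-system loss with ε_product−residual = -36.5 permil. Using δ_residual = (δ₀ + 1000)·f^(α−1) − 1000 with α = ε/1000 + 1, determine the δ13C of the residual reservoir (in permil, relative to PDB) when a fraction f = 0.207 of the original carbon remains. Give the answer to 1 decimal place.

δ₀ = (0.01105455/0.01124000 − 1)×1000 = (0.983501 − 1)×1000 = -16.499 permil
α − 1 = ε/1000 = -0.0365
f^(α−1) = 0.207^(-0.0365) = 1.059173
δ_res = (-16.499 + 1000) × 1.059173 − 1000 = 1041.698 − 1000 = 41.70 permil

41.7 permil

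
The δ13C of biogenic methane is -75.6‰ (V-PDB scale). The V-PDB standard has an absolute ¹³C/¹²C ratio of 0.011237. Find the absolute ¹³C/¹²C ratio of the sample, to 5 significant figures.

R_sample = R_standard × (δ13C/1000 + 1)
R_sample = 0.011237 × (-75.6/1000 + 1) = 0.011237 × 0.924400
R_sample = 0.0103875

0.010387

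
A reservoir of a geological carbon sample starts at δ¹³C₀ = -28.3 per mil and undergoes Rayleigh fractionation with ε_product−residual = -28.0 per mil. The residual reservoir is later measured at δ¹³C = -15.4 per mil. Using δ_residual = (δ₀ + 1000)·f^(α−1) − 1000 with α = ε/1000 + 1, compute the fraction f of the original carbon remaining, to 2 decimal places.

0.62

α − 1 = ε/1000 = -0.0280
(δ_res + 1000)/(δ₀ + 1000) = (-15.4 + 1000)/(-28.3 + 1000) = 984.6/971.7 = 1.013276
f = 1.013276^(1/-0.0280) = exp(ln(1.013276)/-0.0280) = exp(0.01319/-0.0280)
f = exp(-0.4710) = 0.6244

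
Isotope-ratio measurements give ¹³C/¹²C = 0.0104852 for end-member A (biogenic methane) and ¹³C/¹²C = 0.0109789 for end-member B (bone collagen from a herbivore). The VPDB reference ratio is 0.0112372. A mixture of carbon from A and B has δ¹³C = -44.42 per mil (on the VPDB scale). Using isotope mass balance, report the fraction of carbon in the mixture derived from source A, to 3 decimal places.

δ_A = (0.0104852/0.0112372 − 1)×1000 = (0.933079 − 1)×1000 = -66.921 per mil
δ_B = (0.0109789/0.0112372 − 1)×1000 = (0.977014 − 1)×1000 = -22.986 per mil
f_A = (δ_mix − δ_B)/(δ_A − δ_B) = (-44.42 − (-22.986))/(-66.921 − (-22.986))
f_A = -21.434 / -43.934 = 0.4879

0.488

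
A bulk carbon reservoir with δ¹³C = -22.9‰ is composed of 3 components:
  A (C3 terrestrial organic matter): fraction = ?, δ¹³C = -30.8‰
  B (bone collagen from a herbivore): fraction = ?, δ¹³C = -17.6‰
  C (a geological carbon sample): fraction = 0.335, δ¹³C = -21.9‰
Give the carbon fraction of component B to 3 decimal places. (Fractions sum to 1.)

0.373

Let f_B and f_A be the unknown fractions; fractions sum to 1 so f_B + f_A = 0.665.
Mass balance: Σ fᵢ·δᵢ = δ_bulk ⇒ f_B·(-17.6) + f_A·(-30.8) = -22.9 − (-7.337) = -15.563
Substitute f_A = 0.665 − f_B:
f_B·(-17.6 − -30.8) = -15.563 − 0.665×(-30.8) = 4.919
f_B = 4.919 / 13.2 = 0.3726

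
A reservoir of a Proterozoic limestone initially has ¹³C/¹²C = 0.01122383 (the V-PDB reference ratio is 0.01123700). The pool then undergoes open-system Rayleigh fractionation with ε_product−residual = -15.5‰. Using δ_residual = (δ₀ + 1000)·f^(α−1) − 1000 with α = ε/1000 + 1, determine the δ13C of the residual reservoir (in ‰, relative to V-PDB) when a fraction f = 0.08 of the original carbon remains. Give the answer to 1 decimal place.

δ₀ = (0.01122383/0.01123700 − 1)×1000 = (0.998828 − 1)×1000 = -1.172‰
α − 1 = ε/1000 = -0.0155
f^(α−1) = 0.08^(-0.0155) = 1.039925
δ_res = (-1.172 + 1000) × 1.039925 − 1000 = 1038.706 − 1000 = 38.71‰

38.7‰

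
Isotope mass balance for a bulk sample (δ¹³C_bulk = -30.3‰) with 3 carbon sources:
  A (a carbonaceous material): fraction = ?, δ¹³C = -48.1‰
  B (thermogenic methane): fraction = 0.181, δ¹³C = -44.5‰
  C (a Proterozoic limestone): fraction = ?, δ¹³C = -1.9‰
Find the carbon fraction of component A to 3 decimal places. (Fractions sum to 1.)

0.448

Let f_A and f_C be the unknown fractions; fractions sum to 1 so f_A + f_C = 0.819.
Mass balance: Σ fᵢ·δᵢ = δ_bulk ⇒ f_A·(-48.1) + f_C·(-1.9) = -30.3 − (-8.054) = -22.245
Substitute f_C = 0.819 − f_A:
f_A·(-48.1 − -1.9) = -22.245 − 0.819×(-1.9) = -20.689
f_A = -20.689 / -46.2 = 0.4478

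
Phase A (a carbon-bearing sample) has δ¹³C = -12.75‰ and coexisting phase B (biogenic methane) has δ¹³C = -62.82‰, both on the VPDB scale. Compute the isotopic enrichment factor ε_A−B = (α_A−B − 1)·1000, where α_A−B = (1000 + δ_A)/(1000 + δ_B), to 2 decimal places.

α_A−B = (1000 + -12.75) / (1000 + -62.82) = 987.25 / 937.18 = 1.053426
ε_A−B = (1.053426 − 1) × 1000 = 53.426‰
(The approximation ε ≈ δ_A − δ_B would give 50.07‰.)

53.43‰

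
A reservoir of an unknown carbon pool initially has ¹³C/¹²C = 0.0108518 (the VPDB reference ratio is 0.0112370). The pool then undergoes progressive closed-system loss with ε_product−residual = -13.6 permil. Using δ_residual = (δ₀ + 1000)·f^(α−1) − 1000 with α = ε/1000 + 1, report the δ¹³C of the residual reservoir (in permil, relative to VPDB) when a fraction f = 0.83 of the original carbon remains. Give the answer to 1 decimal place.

δ₀ = (0.0108518/0.0112370 − 1)×1000 = (0.965720 − 1)×1000 = -34.280 permil
α − 1 = ε/1000 = -0.0136
f^(α−1) = 0.83^(-0.0136) = 1.002537
δ_res = (-34.280 + 1000) × 1.002537 − 1000 = 968.171 − 1000 = -31.83 permil

-31.8 permil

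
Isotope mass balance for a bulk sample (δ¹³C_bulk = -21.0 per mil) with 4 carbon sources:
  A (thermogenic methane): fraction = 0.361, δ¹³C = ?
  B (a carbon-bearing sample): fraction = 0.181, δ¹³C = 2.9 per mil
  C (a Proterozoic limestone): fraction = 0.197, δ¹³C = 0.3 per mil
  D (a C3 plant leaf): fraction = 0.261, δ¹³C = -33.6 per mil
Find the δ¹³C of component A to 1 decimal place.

-35.5 per mil

Isotope mass balance: δ_bulk = Σ fᵢ·δᵢ.
-21.0 = 0.361×δ_A + 0.181×(2.9) + 0.197×(0.3) + 0.261×(-33.6)
0.361·δ_A = -21.0 − (-8.186) = -12.814
δ_A = -12.814 / 0.361 = -35.50 per mil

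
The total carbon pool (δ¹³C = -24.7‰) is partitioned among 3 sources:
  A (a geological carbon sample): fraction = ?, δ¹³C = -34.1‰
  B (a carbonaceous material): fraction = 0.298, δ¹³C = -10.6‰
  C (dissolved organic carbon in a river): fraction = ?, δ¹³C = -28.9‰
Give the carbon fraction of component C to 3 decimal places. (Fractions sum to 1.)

Let f_C and f_A be the unknown fractions; fractions sum to 1 so f_C + f_A = 0.702.
Mass balance: Σ fᵢ·δᵢ = δ_bulk ⇒ f_C·(-28.9) + f_A·(-34.1) = -24.7 − (-3.159) = -21.541
Substitute f_A = 0.702 − f_C:
f_C·(-28.9 − -34.1) = -21.541 − 0.702×(-34.1) = 2.397
f_C = 2.397 / 5.2 = 0.4610

0.461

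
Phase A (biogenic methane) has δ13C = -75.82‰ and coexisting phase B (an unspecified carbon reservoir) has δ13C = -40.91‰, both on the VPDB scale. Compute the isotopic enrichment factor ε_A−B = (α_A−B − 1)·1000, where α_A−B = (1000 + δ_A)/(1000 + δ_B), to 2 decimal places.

-36.40‰

α_A−B = (1000 + -75.82) / (1000 + -40.91) = 924.18 / 959.09 = 0.963601
ε_A−B = (0.963601 − 1) × 1000 = -36.399‰
(The approximation ε ≈ δ_A − δ_B would give -34.91‰.)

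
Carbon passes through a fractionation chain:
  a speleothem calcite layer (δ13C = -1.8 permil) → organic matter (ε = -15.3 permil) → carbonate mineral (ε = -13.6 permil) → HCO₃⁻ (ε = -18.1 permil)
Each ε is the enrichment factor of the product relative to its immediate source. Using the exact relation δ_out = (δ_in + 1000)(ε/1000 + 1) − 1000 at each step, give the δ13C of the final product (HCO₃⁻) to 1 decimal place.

-48.0 permil

step 1: δ = (-1.80 + 1000)·(-15.3/1000 + 1) − 1000 = -17.07 permil
step 2: δ = (-17.07 + 1000)·(-13.6/1000 + 1) − 1000 = -30.44 permil
step 3: δ = (-30.44 + 1000)·(-18.1/1000 + 1) − 1000 = -47.99 permil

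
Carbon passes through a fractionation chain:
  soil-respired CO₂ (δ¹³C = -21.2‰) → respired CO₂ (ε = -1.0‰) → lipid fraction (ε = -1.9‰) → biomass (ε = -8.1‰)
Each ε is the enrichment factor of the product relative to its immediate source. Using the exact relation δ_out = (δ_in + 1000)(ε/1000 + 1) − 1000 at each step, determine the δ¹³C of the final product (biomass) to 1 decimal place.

step 1: δ = (-21.20 + 1000)·(-1.0/1000 + 1) − 1000 = -22.18‰
step 2: δ = (-22.18 + 1000)·(-1.9/1000 + 1) − 1000 = -24.04‰
step 3: δ = (-24.04 + 1000)·(-8.1/1000 + 1) − 1000 = -31.94‰

-31.9‰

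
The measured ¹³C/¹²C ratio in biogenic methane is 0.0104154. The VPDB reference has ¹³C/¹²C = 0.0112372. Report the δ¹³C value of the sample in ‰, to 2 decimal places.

δ¹³C = (R_sample / R_standard − 1) × 1000
R_sample / R_standard = 0.0104154 / 0.0112372 = 0.926868
δ¹³C = (0.926868 − 1) × 1000 = -73.132‰

-73.13‰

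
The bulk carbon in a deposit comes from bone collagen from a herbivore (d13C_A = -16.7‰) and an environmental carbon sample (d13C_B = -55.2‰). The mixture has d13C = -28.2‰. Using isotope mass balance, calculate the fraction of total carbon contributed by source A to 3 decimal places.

δ_mix = f_A·δ_A + (1 − f_A)·δ_B  ⇒  f_A = (δ_mix − δ_B)/(δ_A − δ_B)
f_A = (-28.2 − (-55.2)) / (-16.7 − (-55.2))
f_A = 27.0 / 38.5 = 0.7013

0.701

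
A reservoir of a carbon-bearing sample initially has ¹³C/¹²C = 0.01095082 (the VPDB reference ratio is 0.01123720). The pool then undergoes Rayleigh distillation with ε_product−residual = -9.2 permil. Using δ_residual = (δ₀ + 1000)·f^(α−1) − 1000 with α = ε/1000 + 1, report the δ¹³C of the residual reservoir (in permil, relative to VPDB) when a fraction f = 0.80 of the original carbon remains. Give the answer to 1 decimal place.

-23.5 permil

δ₀ = (0.01095082/0.01123720 − 1)×1000 = (0.974515 − 1)×1000 = -25.485 permil
α − 1 = ε/1000 = -0.0092
f^(α−1) = 0.80^(-0.0092) = 1.002055
δ_res = (-25.485 + 1000) × 1.002055 − 1000 = 976.518 − 1000 = -23.48 permil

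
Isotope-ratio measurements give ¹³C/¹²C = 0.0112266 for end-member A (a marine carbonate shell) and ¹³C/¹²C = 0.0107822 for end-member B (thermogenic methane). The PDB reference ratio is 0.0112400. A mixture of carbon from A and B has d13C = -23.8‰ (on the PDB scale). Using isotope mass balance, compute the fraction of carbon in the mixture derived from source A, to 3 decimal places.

δ_A = (0.0112266/0.0112400 − 1)×1000 = (0.998808 − 1)×1000 = -1.192‰
δ_B = (0.0107822/0.0112400 − 1)×1000 = (0.959270 − 1)×1000 = -40.730‰
f_A = (δ_mix − δ_B)/(δ_A − δ_B) = (-23.8 − (-40.730))/(-1.192 − (-40.730))
f_A = 16.930 / 39.537 = 0.4282

0.428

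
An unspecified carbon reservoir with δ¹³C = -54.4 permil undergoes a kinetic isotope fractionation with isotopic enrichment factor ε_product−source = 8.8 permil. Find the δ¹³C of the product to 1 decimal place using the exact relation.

-46.1 permil

Exactly, δ_product = (δ_source + 1000)·(ε/1000 + 1) − 1000.
δ_product = (-54.4 + 1000) × (8.8/1000 + 1) − 1000
δ_product = -46.08 permil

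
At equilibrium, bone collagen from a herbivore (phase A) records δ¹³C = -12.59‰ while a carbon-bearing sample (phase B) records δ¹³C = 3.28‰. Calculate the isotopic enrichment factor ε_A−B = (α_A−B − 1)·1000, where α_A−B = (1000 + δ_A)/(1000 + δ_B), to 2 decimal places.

α_A−B = (1000 + -12.59) / (1000 + 3.28) = 987.41 / 1003.28 = 0.984182
ε_A−B = (0.984182 − 1) × 1000 = -15.818‰
(The approximation ε ≈ δ_A − δ_B would give -15.87‰.)

-15.82‰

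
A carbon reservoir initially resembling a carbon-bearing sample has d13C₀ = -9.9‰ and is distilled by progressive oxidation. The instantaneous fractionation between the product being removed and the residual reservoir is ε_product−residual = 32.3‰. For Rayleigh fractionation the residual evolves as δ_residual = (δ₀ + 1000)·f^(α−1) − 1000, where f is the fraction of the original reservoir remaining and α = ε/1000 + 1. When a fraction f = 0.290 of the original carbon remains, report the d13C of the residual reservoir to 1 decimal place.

-48.7‰

Rayleigh residual: δ_res = (δ₀ + 1000)·f^(α−1) − 1000
α = ε/1000 + 1 = 1.03230, so α − 1 = 0.03230
f^(α−1) = 0.290^(0.03230) = 0.960805
δ_res = (-9.9 + 1000) × 0.960805 − 1000 = 951.293 − 1000 = -48.71‰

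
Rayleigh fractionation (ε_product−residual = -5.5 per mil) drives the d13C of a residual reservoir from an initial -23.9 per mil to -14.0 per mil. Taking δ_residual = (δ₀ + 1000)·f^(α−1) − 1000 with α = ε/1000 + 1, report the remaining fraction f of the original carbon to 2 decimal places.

0.16

α − 1 = ε/1000 = -0.0055
(δ_res + 1000)/(δ₀ + 1000) = (-14.0 + 1000)/(-23.9 + 1000) = 986.0/976.1 = 1.010142
f = 1.010142^(1/-0.0055) = exp(ln(1.010142)/-0.0055) = exp(0.01009/-0.0055)
f = exp(-1.8348) = 0.1596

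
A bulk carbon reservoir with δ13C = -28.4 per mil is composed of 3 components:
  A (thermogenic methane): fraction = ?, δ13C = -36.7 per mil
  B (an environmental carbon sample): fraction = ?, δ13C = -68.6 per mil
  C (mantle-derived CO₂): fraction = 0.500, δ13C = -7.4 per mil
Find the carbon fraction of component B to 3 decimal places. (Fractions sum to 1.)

0.199

Let f_B and f_A be the unknown fractions; fractions sum to 1 so f_B + f_A = 0.500.
Mass balance: Σ fᵢ·δᵢ = δ_bulk ⇒ f_B·(-68.6) + f_A·(-36.7) = -28.4 − (-3.700) = -24.700
Substitute f_A = 0.500 − f_B:
f_B·(-68.6 − -36.7) = -24.700 − 0.500×(-36.7) = -6.350
f_B = -6.350 / -31.9 = 0.1991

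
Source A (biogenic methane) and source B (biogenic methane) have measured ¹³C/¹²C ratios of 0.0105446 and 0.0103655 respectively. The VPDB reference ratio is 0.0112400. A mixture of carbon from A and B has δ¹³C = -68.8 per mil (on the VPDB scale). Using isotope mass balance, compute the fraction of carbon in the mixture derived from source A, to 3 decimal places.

0.565

δ_A = (0.0105446/0.0112400 − 1)×1000 = (0.938132 − 1)×1000 = -61.868 per mil
δ_B = (0.0103655/0.0112400 − 1)×1000 = (0.922198 − 1)×1000 = -77.802 per mil
f_A = (δ_mix − δ_B)/(δ_A − δ_B) = (-68.8 − (-77.802))/(-61.868 − (-77.802))
f_A = 9.002 / 15.934 = 0.5650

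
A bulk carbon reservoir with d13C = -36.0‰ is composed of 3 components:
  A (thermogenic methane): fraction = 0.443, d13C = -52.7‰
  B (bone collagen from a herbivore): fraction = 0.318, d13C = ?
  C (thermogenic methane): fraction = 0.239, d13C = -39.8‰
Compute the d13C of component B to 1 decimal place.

Isotope mass balance: δ_bulk = Σ fᵢ·δᵢ.
-36.0 = 0.443×(-52.7) + 0.318×δ_B + 0.239×(-39.8)
0.318·δ_B = -36.0 − (-32.858) = -3.142
δ_B = -3.142 / 0.318 = -9.88‰

-9.9‰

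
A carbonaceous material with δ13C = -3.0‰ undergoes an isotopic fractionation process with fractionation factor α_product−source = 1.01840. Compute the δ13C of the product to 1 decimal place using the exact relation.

δ_product = (δ_source + 1000)·α − 1000
δ_product = (-3.0 + 1000) × 1.01840 − 1000
δ_product = 1015.345 − 1000 = 15.34‰

15.3‰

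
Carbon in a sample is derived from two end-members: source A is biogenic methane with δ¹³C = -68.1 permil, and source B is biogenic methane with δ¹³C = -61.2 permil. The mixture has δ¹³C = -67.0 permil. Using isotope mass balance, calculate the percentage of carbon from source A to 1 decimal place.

84.1%

δ_mix = f_A·δ_A + (1 − f_A)·δ_B  ⇒  f_A = (δ_mix − δ_B)/(δ_A − δ_B)
f_A = (-67.0 − (-61.2)) / (-68.1 − (-61.2))
f_A = -5.8 / -6.9 = 0.8406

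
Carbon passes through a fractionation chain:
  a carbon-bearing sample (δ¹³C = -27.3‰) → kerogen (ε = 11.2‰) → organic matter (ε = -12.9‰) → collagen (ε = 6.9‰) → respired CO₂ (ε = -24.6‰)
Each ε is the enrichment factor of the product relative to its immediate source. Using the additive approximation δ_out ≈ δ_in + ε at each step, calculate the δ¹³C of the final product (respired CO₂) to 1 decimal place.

-46.7‰

step 1: δ ≈ -27.3 + (11.2) = -16.1‰
step 2: δ ≈ -16.1 + (-12.9) = -29.0‰
step 3: δ ≈ -29.0 + (6.9) = -22.1‰
step 4: δ ≈ -22.1 + (-24.6) = -46.7‰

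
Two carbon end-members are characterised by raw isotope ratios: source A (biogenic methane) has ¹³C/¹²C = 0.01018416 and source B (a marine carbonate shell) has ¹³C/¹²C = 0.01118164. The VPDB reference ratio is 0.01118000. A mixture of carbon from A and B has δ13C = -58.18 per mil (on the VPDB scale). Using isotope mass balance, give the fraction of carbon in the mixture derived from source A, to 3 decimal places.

0.654

δ_A = (0.01018416/0.01118000 − 1)×1000 = (0.910927 − 1)×1000 = -89.073 per mil
δ_B = (0.01118164/0.01118000 − 1)×1000 = (1.000147 − 1)×1000 = 0.147 per mil
f_A = (δ_mix − δ_B)/(δ_A − δ_B) = (-58.18 − (0.147))/(-89.073 − (0.147))
f_A = -58.327 / -89.220 = 0.6537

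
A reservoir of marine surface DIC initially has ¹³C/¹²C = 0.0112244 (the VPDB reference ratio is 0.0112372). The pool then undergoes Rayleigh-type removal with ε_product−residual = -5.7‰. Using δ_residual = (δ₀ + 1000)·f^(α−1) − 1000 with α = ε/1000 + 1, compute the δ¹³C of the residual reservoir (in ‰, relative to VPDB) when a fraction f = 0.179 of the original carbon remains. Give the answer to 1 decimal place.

8.7‰

δ₀ = (0.0112244/0.0112372 − 1)×1000 = (0.998861 − 1)×1000 = -1.139‰
α − 1 = ε/1000 = -0.0057
f^(α−1) = 0.179^(-0.0057) = 1.009854
δ_res = (-1.139 + 1000) × 1.009854 − 1000 = 1008.704 − 1000 = 8.70‰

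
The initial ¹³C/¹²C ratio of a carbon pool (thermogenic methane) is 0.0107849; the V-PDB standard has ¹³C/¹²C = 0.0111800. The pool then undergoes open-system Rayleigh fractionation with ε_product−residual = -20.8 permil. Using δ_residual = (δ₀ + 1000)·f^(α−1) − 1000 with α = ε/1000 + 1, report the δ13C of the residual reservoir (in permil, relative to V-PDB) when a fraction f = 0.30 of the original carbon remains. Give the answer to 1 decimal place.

δ₀ = (0.0107849/0.0111800 − 1)×1000 = (0.964660 − 1)×1000 = -35.340 permil
α − 1 = ε/1000 = -0.0208
f^(α−1) = 0.30^(-0.0208) = 1.025359
δ_res = (-35.340 + 1000) × 1.025359 − 1000 = 989.123 − 1000 = -10.88 permil

-10.9 permil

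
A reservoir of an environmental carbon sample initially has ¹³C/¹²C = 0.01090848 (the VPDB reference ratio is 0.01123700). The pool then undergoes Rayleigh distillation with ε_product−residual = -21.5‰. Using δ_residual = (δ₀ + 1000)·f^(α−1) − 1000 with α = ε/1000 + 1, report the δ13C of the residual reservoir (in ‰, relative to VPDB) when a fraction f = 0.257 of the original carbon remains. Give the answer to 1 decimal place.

-0.5‰

δ₀ = (0.01090848/0.01123700 − 1)×1000 = (0.970764 − 1)×1000 = -29.236‰
α − 1 = ε/1000 = -0.0215
f^(α−1) = 0.257^(-0.0215) = 1.029642
δ_res = (-29.236 + 1000) × 1.029642 − 1000 = 999.540 − 1000 = -0.46‰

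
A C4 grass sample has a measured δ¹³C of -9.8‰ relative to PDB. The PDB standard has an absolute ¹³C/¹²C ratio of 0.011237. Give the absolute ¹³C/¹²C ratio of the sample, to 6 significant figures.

R_sample = R_standard × (δ¹³C/1000 + 1)
R_sample = 0.011237 × (-9.8/1000 + 1) = 0.011237 × 0.990200
R_sample = 0.0111269

0.0111269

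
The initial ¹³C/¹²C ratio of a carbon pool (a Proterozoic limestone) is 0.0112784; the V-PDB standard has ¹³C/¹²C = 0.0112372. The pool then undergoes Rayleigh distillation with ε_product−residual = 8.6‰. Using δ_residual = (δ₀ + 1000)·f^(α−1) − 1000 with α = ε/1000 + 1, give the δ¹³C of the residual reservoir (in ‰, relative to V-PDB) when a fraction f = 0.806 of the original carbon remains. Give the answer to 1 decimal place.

1.8‰

δ₀ = (0.0112784/0.0112372 − 1)×1000 = (1.003666 − 1)×1000 = 3.666‰
α − 1 = ε/1000 = 0.0086
f^(α−1) = 0.806^(0.0086) = 0.998147
δ_res = (3.666 + 1000) × 0.998147 − 1000 = 1001.807 − 1000 = 1.81‰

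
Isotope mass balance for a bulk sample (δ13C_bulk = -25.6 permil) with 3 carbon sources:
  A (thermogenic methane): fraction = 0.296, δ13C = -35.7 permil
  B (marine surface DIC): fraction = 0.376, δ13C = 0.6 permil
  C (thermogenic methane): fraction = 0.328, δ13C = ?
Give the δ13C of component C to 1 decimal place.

-46.5 permil

Isotope mass balance: δ_bulk = Σ fᵢ·δᵢ.
-25.6 = 0.296×(-35.7) + 0.376×(0.6) + 0.328×δ_C
0.328·δ_C = -25.6 − (-10.342) = -15.258
δ_C = -15.258 / 0.328 = -46.52 permil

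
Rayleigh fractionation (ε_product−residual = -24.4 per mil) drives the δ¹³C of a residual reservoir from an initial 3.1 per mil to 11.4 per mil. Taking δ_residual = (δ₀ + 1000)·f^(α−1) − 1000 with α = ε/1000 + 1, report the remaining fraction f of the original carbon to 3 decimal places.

α − 1 = ε/1000 = -0.0244
(δ_res + 1000)/(δ₀ + 1000) = (11.4 + 1000)/(3.1 + 1000) = 1011.4/1003.1 = 1.008274
f = 1.008274^(1/-0.0244) = exp(ln(1.008274)/-0.0244) = exp(0.00824/-0.0244)
f = exp(-0.3377) = 0.7134

0.713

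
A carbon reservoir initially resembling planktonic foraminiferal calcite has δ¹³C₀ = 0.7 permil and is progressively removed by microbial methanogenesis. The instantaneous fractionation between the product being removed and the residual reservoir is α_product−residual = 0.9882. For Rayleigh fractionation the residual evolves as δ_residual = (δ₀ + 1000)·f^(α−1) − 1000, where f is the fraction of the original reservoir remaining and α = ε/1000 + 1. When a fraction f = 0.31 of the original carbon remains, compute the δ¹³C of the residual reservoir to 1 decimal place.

Rayleigh residual: δ_res = (δ₀ + 1000)·f^(α−1) − 1000
α − 1 = -0.01180
f^(α−1) = 0.31^(-0.01180) = 1.013916
δ_res = (0.7 + 1000) × 1.013916 − 1000 = 1014.626 − 1000 = 14.63 permil

14.6 permil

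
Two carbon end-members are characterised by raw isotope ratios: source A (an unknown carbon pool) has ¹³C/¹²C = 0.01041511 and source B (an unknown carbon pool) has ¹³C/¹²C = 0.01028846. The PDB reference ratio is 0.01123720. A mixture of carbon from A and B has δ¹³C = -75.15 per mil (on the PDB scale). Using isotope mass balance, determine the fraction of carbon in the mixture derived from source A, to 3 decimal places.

δ_A = (0.01041511/0.01123720 − 1)×1000 = (0.926842 − 1)×1000 = -73.158 per mil
δ_B = (0.01028846/0.01123720 − 1)×1000 = (0.915571 − 1)×1000 = -84.429 per mil
f_A = (δ_mix − δ_B)/(δ_A − δ_B) = (-75.15 − (-84.429))/(-73.158 − (-84.429))
f_A = 9.279 / 11.271 = 0.8232

0.823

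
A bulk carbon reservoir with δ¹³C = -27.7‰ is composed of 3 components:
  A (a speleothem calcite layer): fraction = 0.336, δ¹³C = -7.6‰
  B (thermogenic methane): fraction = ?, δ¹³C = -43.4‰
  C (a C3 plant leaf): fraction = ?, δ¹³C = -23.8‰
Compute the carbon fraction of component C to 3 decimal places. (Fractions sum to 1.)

Let f_C and f_B be the unknown fractions; fractions sum to 1 so f_C + f_B = 0.664.
Mass balance: Σ fᵢ·δᵢ = δ_bulk ⇒ f_C·(-23.8) + f_B·(-43.4) = -27.7 − (-2.554) = -25.146
Substitute f_B = 0.664 − f_C:
f_C·(-23.8 − -43.4) = -25.146 − 0.664×(-43.4) = 3.671
f_C = 3.671 / 19.6 = 0.1873

0.187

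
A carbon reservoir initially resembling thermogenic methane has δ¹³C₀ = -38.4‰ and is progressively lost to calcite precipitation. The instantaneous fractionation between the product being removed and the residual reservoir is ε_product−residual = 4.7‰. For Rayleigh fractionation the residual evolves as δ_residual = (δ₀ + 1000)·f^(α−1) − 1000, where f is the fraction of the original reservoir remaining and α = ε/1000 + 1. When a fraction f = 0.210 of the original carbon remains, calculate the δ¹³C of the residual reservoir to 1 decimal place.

Rayleigh residual: δ_res = (δ₀ + 1000)·f^(α−1) − 1000
α = ε/1000 + 1 = 1.00470, so α − 1 = 0.00470
f^(α−1) = 0.210^(0.00470) = 0.992692
δ_res = (-38.4 + 1000) × 0.992692 − 1000 = 954.572 − 1000 = -45.43‰

-45.4‰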